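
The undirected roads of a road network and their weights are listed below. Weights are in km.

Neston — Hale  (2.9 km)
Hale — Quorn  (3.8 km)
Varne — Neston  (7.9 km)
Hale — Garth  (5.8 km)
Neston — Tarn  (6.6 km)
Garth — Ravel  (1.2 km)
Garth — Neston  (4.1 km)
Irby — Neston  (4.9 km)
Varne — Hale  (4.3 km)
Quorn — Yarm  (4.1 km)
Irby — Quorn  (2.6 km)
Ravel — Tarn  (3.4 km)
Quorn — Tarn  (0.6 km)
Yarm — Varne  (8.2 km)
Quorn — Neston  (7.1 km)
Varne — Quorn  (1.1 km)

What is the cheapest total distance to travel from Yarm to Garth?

9.3 km

Candidate routes:
Yarm–Quorn–Hale–Garth: 4.1+3.8+5.8 = 13.7
Yarm–Quorn–Hale–Neston–Garth: 4.1+3.8+2.9+4.1 = 14.9
Yarm–Quorn–Tarn–Ravel–Garth: 4.1+0.6+3.4+1.2 = 9.3
Yarm–Varne–Quorn–Tarn–Ravel–Garth: 8.2+1.1+0.6+3.4+1.2 = 14.5
The minimum is 9.3 km via Yarm–Quorn–Tarn–Ravel–Garth.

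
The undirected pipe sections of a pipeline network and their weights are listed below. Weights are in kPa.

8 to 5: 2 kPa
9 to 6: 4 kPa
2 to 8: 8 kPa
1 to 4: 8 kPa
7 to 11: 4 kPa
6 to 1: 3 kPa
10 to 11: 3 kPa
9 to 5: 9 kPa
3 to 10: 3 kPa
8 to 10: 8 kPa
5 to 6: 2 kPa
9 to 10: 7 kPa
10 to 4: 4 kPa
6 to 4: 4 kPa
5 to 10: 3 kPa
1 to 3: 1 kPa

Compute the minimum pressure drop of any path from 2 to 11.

Running Dijkstra from 2:
2: 0
8: 8  (via 2)
5: 10  (via 8)
6: 12  (via 5)
10: 13  (via 5)
1: 15  (via 6)
3: 16  (via 10)
4: 16  (via 6)
9: 16  (via 6)
11: 16  (via 10)
Shortest route: 2 → 8 → 5 → 10 → 11 = 16 kPa.

16 kPa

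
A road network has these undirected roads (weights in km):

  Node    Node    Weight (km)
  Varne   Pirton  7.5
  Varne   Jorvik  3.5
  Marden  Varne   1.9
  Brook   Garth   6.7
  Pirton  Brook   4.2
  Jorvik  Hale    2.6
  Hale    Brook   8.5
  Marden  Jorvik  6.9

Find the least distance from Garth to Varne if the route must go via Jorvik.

Best Garth to Jorvik: Garth → Brook → Hale → Jorvik costing 17.8
Shortest Jorvik→Varne: Jorvik → Varne = 3.5
Total via Jorvik: 17.8 + 3.5 = 21.3 km.

21.3 km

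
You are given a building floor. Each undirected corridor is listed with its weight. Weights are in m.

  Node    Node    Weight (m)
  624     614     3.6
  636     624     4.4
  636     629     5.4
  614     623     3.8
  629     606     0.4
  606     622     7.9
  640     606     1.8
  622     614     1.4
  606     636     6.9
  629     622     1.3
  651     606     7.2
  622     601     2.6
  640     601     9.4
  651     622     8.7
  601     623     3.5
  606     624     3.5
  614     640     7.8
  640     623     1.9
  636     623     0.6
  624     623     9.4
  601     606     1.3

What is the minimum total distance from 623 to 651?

Running Dijkstra from 623:
623: 0
636: 0.6  (via 623)
640: 1.9  (via 623)
601: 3.5  (via 623)
606: 3.7  (via 640)
614: 3.8  (via 623)
629: 4.1  (via 606)
624: 5  (via 636)
622: 5.2  (via 614)
651: 10.9  (via 606)
Shortest route: 623 → 640 → 606 → 651 = 10.9 m.

10.9 m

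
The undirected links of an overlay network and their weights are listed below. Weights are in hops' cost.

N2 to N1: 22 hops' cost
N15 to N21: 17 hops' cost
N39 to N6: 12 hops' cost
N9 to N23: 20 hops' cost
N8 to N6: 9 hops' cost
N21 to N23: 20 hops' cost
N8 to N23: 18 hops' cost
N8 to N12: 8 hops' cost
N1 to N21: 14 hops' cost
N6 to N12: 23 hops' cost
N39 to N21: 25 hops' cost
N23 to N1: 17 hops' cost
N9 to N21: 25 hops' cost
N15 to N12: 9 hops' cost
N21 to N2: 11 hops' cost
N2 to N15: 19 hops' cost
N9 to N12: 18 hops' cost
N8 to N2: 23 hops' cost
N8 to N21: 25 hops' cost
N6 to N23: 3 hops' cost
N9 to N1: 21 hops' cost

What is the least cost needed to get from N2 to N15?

Shortest distances from N2:
N2: 0
N21: 11  (via N2)
N15: 19  (via N2)
Shortest route: N2–N15 = 19 hops' cost.

19 hops' cost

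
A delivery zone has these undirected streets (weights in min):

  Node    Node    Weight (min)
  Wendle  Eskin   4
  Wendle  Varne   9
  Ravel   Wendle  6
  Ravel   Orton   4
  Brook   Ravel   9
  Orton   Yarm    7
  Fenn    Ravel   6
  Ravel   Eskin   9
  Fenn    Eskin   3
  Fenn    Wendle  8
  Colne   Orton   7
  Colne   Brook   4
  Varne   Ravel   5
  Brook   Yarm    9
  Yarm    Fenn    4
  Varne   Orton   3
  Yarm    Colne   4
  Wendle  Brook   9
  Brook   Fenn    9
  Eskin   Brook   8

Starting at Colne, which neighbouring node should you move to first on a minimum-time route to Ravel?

Enumerating some paths:
Colne → Brook → Ravel: 4+9 = 13
Colne → Orton → Ravel: 7+4 = 11
The minimum is 11 min via Colne → Orton → Ravel.
So from Colne the first move is to Orton.

Orton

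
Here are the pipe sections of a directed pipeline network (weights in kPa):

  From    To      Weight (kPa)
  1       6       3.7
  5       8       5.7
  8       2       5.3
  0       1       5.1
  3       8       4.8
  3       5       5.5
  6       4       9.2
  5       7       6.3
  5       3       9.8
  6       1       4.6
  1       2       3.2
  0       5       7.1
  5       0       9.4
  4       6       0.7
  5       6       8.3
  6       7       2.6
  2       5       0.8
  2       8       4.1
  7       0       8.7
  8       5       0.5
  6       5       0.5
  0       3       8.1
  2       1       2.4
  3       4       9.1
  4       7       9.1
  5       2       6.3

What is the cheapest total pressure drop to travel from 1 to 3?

Compare a few routes:
1–2–5–0–3: 3.2+0.8+9.4+8.1 = 21.5
1–6–5–3: 3.7+0.5+9.8 = 14
1–2–5–3: 3.2+0.8+9.8 = 13.8
1–2–8–5–3: 3.2+4.1+0.5+9.8 = 17.6
The minimum is 13.8 kPa via 1–2–5–3.

13.8 kPa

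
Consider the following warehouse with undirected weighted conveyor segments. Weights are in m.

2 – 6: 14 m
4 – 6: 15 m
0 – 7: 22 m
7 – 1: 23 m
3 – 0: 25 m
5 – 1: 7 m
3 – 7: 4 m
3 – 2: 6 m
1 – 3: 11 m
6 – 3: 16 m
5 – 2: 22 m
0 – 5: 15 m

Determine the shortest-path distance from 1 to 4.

42 m

Enumerating some paths:
1 - 7 - 3 - 6 - 4: 23+4+16+15 = 58
1 - 3 - 6 - 4: 11+16+15 = 42
1 - 5 - 2 - 6 - 4: 7+22+14+15 = 58
1 - 3 - 2 - 6 - 4: 11+6+14+15 = 46
The minimum is 42 m via 1 - 3 - 6 - 4.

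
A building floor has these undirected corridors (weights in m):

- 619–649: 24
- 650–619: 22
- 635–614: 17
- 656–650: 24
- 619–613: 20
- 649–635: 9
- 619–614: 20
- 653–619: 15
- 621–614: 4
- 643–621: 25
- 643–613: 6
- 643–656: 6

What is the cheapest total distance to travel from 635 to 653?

48 m

Enumerating some paths:
635 → 614 → 619 → 653: 17+20+15 = 52
635 → 649 → 619 → 653: 9+24+15 = 48
635 → 614 → 621 → 643 → 656 → 650 → 619 → 653: 17+4+25+6+24+22+15 = 113
635 → 614 → 621 → 643 → 613 → 619 → 653: 17+4+25+6+20+15 = 87
Cheapest is 635 → 649 → 619 → 653 at 48 m.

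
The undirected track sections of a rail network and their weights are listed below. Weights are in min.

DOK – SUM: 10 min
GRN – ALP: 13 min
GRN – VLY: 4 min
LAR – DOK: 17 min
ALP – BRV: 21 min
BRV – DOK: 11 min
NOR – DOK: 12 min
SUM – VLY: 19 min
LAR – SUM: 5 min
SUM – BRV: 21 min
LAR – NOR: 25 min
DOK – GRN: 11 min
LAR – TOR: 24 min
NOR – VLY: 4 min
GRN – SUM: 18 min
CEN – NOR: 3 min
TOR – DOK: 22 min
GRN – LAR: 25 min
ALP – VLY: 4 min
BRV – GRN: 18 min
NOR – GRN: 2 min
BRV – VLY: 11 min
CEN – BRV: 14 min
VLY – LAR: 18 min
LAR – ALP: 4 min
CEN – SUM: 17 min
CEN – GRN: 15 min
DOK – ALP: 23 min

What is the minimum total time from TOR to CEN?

37 min

Enumerating some paths:
TOR → LAR → ALP → VLY → NOR → CEN: 24+4+4+4+3 = 39
TOR → DOK → GRN → NOR → CEN: 22+11+2+3 = 38
TOR → DOK → NOR → CEN: 22+12+3 = 37
The minimum is 37 min via TOR → DOK → NOR → CEN.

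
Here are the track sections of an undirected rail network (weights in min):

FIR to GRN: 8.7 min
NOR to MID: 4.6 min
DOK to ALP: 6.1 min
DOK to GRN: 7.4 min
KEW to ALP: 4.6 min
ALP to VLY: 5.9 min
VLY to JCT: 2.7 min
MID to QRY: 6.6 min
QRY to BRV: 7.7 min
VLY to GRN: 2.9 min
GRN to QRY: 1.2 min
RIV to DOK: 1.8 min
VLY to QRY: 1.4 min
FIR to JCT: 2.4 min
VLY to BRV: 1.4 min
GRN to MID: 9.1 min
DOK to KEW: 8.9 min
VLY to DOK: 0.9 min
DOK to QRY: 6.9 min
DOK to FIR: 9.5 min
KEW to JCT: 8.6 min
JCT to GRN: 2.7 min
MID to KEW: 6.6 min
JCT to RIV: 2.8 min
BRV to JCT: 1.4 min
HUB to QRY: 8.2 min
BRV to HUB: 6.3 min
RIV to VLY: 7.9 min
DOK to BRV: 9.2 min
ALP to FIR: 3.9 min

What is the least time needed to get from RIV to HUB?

10.4 min

Enumerating some paths:
RIV → DOK → VLY → QRY → HUB: 1.8+0.9+1.4+8.2 = 12.3
RIV → DOK → VLY → BRV → HUB: 1.8+0.9+1.4+6.3 = 10.4
RIV → JCT → BRV → HUB: 2.8+1.4+6.3 = 10.5
The minimum is 10.4 min via RIV → DOK → VLY → BRV → HUB.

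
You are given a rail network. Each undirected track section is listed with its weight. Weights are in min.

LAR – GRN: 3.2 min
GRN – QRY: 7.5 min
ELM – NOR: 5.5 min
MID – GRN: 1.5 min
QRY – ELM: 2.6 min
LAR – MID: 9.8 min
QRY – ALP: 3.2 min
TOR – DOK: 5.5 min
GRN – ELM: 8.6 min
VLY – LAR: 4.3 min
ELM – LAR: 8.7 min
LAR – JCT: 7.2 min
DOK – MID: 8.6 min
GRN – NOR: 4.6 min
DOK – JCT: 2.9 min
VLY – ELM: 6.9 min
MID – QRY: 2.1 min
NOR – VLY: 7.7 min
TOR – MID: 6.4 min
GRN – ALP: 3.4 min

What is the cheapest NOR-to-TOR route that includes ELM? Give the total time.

16.6 min

Shortest NOR→ELM: NOR → ELM = 5.5
Best ELM to TOR: ELM → QRY → MID → TOR costing 11.1
Total via ELM: 5.5 + 11.1 = 16.6 min.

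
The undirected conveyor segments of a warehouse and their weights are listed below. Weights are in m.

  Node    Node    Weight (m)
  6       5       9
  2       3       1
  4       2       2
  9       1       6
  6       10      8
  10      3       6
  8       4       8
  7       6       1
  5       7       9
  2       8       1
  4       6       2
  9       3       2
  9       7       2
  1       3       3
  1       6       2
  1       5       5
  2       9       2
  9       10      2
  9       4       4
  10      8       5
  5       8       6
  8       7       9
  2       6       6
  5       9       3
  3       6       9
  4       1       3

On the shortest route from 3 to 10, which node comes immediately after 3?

Compare a few routes:
3 - 2 - 9 - 10: 1+2+2 = 5
3 - 9 - 10: 2+2 = 4
3 - 10: 6 = 6
Cheapest is 3 - 9 - 10 at 4 m.
So from 3 the first move is to 9.

9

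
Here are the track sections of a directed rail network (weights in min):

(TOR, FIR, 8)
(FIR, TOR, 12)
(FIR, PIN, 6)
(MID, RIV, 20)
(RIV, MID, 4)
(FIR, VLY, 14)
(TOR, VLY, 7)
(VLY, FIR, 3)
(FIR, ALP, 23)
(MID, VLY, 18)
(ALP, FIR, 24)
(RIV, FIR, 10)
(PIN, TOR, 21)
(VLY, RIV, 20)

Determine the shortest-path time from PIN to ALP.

52 min

Compare a few routes:
PIN → TOR → VLY → RIV → FIR → ALP: 21+7+20+10+23 = 81
PIN → TOR → FIR → ALP: 21+8+23 = 52
PIN → TOR → VLY → FIR → ALP: 21+7+3+23 = 54
The minimum is 52 min via PIN → TOR → FIR → ALP.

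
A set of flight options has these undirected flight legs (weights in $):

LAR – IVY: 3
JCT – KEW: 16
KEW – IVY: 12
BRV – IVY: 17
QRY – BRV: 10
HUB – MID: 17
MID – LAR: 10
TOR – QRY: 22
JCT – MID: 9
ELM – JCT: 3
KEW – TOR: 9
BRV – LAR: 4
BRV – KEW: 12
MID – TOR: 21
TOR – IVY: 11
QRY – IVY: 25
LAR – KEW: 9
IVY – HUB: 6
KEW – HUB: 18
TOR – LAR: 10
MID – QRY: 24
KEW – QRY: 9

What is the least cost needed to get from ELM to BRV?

Enumerating some paths:
ELM–JCT–KEW–BRV: 3+16+12 = 31
ELM–JCT–MID–LAR–BRV: 3+9+10+4 = 26
Cheapest is ELM–JCT–MID–LAR–BRV at $26.

$26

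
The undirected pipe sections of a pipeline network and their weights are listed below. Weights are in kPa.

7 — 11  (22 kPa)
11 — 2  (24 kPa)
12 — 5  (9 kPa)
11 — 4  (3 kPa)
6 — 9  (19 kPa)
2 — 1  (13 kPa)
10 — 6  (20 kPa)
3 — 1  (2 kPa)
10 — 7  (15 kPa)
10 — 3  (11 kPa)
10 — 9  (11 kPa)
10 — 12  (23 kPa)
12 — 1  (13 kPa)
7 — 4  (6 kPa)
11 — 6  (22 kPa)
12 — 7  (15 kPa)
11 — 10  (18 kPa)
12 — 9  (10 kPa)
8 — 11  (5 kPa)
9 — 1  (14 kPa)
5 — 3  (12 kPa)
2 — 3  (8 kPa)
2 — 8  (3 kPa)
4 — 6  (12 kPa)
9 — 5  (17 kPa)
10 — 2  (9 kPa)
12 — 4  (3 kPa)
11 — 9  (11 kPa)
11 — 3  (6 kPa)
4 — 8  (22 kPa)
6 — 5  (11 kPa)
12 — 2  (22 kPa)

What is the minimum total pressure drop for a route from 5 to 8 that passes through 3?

Shortest 5→3: 5 → 3 = 12
Best 3 to 8: 3 → 11 → 8 costing 11
Total via 3: 12 + 11 = 23 kPa.

23 kPa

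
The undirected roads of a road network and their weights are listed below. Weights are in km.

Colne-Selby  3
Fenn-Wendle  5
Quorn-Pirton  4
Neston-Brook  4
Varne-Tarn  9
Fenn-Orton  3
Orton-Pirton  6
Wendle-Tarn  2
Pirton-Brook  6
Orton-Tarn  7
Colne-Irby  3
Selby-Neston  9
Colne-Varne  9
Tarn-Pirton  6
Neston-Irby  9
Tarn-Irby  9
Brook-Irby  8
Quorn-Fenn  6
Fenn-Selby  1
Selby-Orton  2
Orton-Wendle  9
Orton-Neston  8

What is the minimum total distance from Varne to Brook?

20 km

Running Dijkstra from Varne:
Varne: 0
Tarn: 9  (via Varne)
Colne: 9  (via Varne)
Wendle: 11  (via Tarn)
Selby: 12  (via Colne)
Irby: 12  (via Colne)
Fenn: 13  (via Selby)
Orton: 14  (via Selby)
Pirton: 15  (via Tarn)
Quorn: 19  (via Fenn)
Brook: 20  (via Irby)
Shortest route: Varne–Colne–Irby–Brook = 20 km.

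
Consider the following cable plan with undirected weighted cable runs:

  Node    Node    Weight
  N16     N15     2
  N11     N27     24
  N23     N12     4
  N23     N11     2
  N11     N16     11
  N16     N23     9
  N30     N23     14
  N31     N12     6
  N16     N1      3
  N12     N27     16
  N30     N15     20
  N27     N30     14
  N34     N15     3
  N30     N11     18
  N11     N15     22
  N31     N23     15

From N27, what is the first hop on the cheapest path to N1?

Candidate routes:
N27–N12–N23–N11–N16–N1: 16+4+2+11+3 = 36
N27–N12–N23–N16–N1: 16+4+9+3 = 32
Cheapest is N27–N12–N23–N16–N1 at 32.
So from N27 the first move is to N12.

N12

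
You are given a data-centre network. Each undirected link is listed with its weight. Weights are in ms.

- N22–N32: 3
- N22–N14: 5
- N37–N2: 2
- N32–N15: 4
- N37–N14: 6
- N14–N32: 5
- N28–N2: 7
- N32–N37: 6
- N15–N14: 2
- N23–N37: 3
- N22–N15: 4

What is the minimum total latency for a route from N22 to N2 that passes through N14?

13 ms

Best N22 to N14: N22 → N14 costing 5
Best N14 to N2: N14 → N37 → N2 costing 8
Total via N14: 5 + 8 = 13 ms.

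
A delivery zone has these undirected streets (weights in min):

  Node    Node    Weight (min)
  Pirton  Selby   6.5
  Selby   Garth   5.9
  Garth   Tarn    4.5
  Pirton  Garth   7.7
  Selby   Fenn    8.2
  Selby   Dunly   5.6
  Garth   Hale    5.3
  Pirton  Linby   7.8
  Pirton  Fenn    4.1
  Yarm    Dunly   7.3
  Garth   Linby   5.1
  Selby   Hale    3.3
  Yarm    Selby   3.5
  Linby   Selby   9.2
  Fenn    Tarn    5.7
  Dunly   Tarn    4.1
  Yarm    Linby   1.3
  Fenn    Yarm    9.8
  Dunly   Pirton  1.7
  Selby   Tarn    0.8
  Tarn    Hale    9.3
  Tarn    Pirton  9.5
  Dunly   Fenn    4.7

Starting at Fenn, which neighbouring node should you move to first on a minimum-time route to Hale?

Compare a few routes:
Fenn → Tarn → Selby → Hale: 5.7+0.8+3.3 = 9.8
Fenn → Selby → Hale: 8.2+3.3 = 11.5
Fenn → Dunly → Selby → Hale: 4.7+5.6+3.3 = 13.6
Fenn → Dunly → Tarn → Selby → Hale: 4.7+4.1+0.8+3.3 = 12.9
Cheapest is Fenn → Tarn → Selby → Hale at 9.8 min.
So from Fenn the first move is to Tarn.

Tarn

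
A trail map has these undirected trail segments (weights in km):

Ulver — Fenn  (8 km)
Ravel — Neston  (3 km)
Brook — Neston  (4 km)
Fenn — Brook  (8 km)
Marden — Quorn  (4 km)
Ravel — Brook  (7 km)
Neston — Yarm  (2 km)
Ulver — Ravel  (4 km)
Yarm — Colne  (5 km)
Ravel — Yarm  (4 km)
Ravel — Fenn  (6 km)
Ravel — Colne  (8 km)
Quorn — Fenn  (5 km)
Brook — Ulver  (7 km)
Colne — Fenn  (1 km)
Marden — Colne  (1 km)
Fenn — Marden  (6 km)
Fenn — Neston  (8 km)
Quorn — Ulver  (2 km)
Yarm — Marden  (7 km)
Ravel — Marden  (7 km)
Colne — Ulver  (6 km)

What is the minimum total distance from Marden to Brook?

10 km

Candidate routes:
Marden - Colne - Fenn - Brook: 1+1+8 = 10
Marden - Quorn - Ulver - Brook: 4+2+7 = 13
Marden - Colne - Yarm - Neston - Brook: 1+5+2+4 = 12
Cheapest is Marden - Colne - Fenn - Brook at 10 km.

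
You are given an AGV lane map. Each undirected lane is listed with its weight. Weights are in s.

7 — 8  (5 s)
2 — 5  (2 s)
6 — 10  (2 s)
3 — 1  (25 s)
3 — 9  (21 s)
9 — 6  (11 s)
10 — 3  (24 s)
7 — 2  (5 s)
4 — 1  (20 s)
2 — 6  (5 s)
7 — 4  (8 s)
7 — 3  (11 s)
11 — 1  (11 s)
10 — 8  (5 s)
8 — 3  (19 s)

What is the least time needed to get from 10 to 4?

18 s

Compare a few routes:
10 → 6 → 2 → 7 → 4: 2+5+5+8 = 20
10 → 8 → 7 → 4: 5+5+8 = 18
Cheapest is 10 → 8 → 7 → 4 at 18 s.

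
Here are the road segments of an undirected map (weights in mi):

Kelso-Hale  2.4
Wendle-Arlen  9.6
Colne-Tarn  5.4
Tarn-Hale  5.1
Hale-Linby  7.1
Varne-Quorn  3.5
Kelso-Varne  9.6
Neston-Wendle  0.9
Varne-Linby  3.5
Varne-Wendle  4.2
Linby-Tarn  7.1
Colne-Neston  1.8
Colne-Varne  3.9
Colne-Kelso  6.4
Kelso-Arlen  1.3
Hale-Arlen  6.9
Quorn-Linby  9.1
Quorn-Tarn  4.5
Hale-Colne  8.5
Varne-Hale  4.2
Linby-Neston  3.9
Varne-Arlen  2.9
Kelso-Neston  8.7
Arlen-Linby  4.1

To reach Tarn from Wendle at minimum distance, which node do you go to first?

Neston

Enumerating some paths:
Wendle - Varne - Quorn - Tarn: 4.2+3.5+4.5 = 12.2
Wendle - Neston - Colne - Tarn: 0.9+1.8+5.4 = 8.1
Wendle - Neston - Linby - Tarn: 0.9+3.9+7.1 = 11.9
Wendle - Varne - Hale - Tarn: 4.2+4.2+5.1 = 13.5
The minimum is 8.1 mi via Wendle - Neston - Colne - Tarn.
So from Wendle the first move is to Neston.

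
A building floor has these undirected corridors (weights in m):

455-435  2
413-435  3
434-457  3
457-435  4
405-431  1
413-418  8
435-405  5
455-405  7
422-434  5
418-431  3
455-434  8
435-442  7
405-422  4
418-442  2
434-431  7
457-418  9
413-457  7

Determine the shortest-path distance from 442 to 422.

Candidate routes:
442–418–431–405–422: 2+3+1+4 = 10
442–435–405–422: 7+5+4 = 16
The minimum is 10 m via 442–418–431–405–422.

10 m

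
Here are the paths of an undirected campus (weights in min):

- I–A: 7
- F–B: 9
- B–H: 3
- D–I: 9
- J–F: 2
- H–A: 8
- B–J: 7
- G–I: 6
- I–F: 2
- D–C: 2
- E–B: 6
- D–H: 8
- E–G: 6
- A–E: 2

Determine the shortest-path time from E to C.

Candidate routes:
E → B → H → D → C: 6+3+8+2 = 19
E → A → I → D → C: 2+7+9+2 = 20
E → A → H → D → C: 2+8+8+2 = 20
E → G → I → D → C: 6+6+9+2 = 23
The minimum is 19 min via E → B → H → D → C.

19 min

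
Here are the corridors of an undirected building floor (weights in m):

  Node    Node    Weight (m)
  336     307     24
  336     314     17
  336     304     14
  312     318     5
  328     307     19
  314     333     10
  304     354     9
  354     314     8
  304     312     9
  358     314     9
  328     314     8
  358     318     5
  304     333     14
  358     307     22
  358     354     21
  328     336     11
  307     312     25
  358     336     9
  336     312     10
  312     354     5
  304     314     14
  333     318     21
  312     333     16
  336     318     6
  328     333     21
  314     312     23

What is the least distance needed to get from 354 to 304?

9 m

Shortest distances from 354:
354: 0
312: 5  (via 354)
314: 8  (via 354)
304: 9  (via 354)
Shortest route: 354 → 304 = 9 m.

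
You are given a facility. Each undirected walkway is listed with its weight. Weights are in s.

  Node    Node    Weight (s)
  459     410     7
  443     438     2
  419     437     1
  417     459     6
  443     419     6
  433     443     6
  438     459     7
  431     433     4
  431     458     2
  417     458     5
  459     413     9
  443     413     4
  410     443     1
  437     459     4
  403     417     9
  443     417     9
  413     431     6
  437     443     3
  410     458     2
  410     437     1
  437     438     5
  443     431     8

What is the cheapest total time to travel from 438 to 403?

Compare a few routes:
438–443–410–458–417–403: 2+1+2+5+9 = 19
438–459–417–403: 7+6+9 = 22
438–443–417–403: 2+9+9 = 20
The minimum is 19 s via 438–443–410–458–417–403.

19 s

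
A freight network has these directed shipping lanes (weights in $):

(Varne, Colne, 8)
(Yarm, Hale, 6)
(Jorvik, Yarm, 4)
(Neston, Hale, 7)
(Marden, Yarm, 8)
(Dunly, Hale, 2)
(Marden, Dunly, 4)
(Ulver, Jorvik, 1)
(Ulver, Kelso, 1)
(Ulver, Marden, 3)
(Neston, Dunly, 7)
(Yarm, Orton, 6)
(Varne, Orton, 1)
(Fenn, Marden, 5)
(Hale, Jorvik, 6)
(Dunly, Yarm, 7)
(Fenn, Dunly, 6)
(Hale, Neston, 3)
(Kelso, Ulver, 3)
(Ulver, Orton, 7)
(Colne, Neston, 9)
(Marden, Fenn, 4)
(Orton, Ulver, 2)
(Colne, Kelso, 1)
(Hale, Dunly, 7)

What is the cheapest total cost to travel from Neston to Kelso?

Compare a few routes:
Neston → Hale → Jorvik → Yarm → Orton → Ulver → Kelso: 7+6+4+6+2+1 = 26
Neston → Dunly → Yarm → Orton → Ulver → Kelso: 7+7+6+2+1 = 23
The minimum is $23 via Neston → Dunly → Yarm → Orton → Ulver → Kelso.

$23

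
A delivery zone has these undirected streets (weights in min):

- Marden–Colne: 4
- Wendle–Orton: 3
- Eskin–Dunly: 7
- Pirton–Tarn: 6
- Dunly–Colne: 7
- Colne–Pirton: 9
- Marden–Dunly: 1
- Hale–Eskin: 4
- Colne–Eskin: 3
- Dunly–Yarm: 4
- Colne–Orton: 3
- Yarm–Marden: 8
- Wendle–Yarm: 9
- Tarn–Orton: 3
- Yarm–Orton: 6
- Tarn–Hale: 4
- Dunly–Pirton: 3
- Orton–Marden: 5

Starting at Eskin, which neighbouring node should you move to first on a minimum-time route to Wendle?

Colne

Candidate routes:
Eskin - Colne - Orton - Wendle: 3+3+3 = 9
Eskin - Hale - Tarn - Orton - Wendle: 4+4+3+3 = 14
Eskin - Dunly - Marden - Orton - Wendle: 7+1+5+3 = 16
Eskin - Colne - Marden - Orton - Wendle: 3+4+5+3 = 15
The minimum is 9 min via Eskin - Colne - Orton - Wendle.
So from Eskin the first move is to Colne.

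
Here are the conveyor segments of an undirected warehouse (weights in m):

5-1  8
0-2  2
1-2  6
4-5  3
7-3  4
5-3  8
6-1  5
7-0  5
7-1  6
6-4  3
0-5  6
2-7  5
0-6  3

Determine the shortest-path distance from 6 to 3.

12 m

Candidate routes:
6 → 0 → 7 → 3: 3+5+4 = 12
6 → 4 → 5 → 3: 3+3+8 = 14
6 → 0 → 2 → 7 → 3: 3+2+5+4 = 14
6 → 1 → 7 → 3: 5+6+4 = 15
Cheapest is 6 → 0 → 7 → 3 at 12 m.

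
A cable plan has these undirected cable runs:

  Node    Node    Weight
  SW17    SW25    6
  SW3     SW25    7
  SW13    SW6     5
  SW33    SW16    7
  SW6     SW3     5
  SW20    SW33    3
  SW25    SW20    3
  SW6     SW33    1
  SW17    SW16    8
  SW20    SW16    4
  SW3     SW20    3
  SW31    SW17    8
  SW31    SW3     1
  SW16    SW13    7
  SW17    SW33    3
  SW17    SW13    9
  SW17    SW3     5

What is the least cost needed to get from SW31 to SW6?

6

Shortest distances from SW31:
SW31: 0
SW3: 1  (via SW31)
SW20: 4  (via SW3)
SW17: 6  (via SW3)
SW6: 6  (via SW3)
Shortest route: SW31 → SW3 → SW6 = 6.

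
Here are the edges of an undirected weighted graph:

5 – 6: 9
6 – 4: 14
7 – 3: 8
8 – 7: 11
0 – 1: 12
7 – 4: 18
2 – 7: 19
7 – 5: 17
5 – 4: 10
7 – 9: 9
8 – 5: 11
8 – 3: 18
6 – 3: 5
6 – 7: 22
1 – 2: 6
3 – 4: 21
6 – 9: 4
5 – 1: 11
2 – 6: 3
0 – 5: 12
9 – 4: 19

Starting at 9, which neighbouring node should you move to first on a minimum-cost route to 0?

6

Compare a few routes:
9–6–5–1–0: 4+9+11+12 = 36
9–6–2–1–0: 4+3+6+12 = 25
9–6–2–1–5–0: 4+3+6+11+12 = 36
Cheapest is 9–6–2–1–0 at 25.
So from 9 the first move is to 6.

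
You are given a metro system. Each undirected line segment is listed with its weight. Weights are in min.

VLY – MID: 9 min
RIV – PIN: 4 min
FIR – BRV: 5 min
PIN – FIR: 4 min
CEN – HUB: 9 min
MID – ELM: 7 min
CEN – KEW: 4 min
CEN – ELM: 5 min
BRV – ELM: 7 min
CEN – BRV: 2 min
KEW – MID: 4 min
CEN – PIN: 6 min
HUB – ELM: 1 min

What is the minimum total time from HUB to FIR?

13 min

Shortest distances from HUB:
HUB: 0
ELM: 1  (via HUB)
CEN: 6  (via ELM)
MID: 8  (via ELM)
BRV: 8  (via ELM)
KEW: 10  (via CEN)
PIN: 12  (via CEN)
FIR: 13  (via BRV)
Shortest route: HUB–ELM–BRV–FIR = 13 min.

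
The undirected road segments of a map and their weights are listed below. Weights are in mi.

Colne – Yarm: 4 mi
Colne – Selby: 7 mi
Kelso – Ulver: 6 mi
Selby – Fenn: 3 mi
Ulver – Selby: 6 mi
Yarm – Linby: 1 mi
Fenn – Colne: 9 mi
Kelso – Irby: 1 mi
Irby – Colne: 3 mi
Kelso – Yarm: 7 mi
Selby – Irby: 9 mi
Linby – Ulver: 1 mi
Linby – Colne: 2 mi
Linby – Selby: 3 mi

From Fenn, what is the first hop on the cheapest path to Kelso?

Compare a few routes:
Fenn–Colne–Irby–Kelso: 9+3+1 = 13
Fenn–Selby–Irby–Kelso: 3+9+1 = 13
Fenn–Selby–Linby–Ulver–Kelso: 3+3+1+6 = 13
Fenn–Selby–Linby–Colne–Irby–Kelso: 3+3+2+3+1 = 12
Cheapest is Fenn–Selby–Linby–Colne–Irby–Kelso at 12 mi.
So from Fenn the first move is to Selby.

Selby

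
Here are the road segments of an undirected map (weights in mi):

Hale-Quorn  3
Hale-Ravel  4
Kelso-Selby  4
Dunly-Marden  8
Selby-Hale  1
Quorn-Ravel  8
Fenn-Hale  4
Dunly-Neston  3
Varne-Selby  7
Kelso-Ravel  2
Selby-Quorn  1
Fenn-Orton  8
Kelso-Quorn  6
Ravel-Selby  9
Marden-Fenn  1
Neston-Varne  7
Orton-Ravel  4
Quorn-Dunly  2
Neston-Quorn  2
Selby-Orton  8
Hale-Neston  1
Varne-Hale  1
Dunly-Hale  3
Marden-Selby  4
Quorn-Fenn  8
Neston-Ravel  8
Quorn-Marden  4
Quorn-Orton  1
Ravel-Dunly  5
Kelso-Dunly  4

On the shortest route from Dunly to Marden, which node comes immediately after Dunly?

Compare a few routes:
Dunly - Quorn - Marden: 2+4 = 6
Dunly - Quorn - Selby - Marden: 2+1+4 = 7
Dunly - Hale - Selby - Marden: 3+1+4 = 8
Cheapest is Dunly - Quorn - Marden at 6 mi.
So from Dunly the first move is to Quorn.

Quorn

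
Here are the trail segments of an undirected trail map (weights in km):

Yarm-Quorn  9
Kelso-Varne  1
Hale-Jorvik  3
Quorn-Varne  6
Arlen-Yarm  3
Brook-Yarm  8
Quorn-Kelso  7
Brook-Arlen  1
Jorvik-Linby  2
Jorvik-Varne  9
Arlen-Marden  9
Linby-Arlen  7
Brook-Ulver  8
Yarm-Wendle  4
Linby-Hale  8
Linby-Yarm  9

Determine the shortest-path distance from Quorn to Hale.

18 km

Compare a few routes:
Quorn → Kelso → Varne → Jorvik → Hale: 7+1+9+3 = 20
Quorn → Varne → Jorvik → Hale: 6+9+3 = 18
Cheapest is Quorn → Varne → Jorvik → Hale at 18 km.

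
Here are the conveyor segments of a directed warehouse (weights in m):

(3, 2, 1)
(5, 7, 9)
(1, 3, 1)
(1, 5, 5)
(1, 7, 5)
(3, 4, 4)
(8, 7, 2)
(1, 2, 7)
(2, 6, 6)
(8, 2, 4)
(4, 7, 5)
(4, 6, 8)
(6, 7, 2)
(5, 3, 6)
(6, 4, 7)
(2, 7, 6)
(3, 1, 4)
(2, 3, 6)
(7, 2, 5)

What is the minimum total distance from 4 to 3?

16 m

Compare a few routes:
4–7–2–3: 5+5+6 = 16
4–6–7–2–3: 8+2+5+6 = 21
Cheapest is 4–7–2–3 at 16 m.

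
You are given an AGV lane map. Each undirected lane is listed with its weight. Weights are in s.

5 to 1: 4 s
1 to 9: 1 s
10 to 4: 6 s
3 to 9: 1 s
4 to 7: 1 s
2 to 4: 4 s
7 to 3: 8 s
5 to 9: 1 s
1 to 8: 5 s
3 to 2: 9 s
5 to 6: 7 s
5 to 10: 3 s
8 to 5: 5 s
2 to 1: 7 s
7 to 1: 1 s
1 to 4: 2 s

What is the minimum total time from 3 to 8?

Candidate routes:
3 → 9 → 1 → 5 → 8: 1+1+4+5 = 11
3 → 9 → 1 → 8: 1+1+5 = 7
3 → 9 → 5 → 1 → 8: 1+1+4+5 = 11
Cheapest is 3 → 9 → 1 → 8 at 7 s.

7 s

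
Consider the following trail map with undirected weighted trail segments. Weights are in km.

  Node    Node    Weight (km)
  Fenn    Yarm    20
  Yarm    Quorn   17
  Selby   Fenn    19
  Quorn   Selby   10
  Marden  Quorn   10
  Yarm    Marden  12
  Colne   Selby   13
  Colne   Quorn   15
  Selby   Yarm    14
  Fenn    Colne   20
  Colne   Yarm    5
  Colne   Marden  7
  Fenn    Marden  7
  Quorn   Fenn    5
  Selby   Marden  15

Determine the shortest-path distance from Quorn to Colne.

Candidate routes:
Quorn - Fenn - Marden - Colne: 5+7+7 = 19
Quorn - Colne: 15 = 15
Quorn - Marden - Colne: 10+7 = 17
Cheapest is Quorn - Colne at 15 km.

15 km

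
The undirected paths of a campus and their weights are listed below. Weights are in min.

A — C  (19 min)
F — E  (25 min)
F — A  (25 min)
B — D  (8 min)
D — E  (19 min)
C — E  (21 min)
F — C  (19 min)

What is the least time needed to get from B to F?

Candidate routes:
B–D–E–C–F: 8+19+21+19 = 67
B–D–E–F: 8+19+25 = 52
The minimum is 52 min via B–D–E–F.

52 min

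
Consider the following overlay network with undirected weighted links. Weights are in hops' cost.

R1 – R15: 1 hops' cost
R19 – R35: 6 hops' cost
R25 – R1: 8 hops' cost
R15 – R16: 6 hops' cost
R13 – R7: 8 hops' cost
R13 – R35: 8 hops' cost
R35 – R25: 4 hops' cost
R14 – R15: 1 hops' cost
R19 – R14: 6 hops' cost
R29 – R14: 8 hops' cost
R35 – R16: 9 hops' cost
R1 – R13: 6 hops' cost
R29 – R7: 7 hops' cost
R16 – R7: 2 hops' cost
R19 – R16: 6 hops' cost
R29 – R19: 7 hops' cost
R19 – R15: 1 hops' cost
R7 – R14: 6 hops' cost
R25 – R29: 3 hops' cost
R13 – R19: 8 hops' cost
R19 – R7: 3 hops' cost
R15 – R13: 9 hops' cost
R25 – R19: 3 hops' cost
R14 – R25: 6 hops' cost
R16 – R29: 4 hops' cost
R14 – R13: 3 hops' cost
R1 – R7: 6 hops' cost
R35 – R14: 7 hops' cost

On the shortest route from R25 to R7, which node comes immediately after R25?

R19

Candidate routes:
R25–R29–R7: 3+7 = 10
R25–R19–R7: 3+3 = 6
R25–R29–R16–R7: 3+4+2 = 9
The minimum is 6 hops' cost via R25–R19–R7.
So from R25 the first move is to R19.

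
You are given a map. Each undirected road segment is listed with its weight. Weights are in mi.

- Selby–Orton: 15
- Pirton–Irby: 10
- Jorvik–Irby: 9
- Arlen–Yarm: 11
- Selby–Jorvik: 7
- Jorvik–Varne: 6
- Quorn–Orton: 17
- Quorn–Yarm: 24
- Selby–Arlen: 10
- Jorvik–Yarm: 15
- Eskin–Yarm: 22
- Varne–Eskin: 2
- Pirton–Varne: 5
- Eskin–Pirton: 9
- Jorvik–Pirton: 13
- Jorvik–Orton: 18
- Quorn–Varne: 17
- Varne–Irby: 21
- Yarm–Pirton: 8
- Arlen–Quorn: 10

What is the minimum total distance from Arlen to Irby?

Settle nodes by increasing distance from Arlen:
Arlen: 0
Quorn: 10  (via Arlen)
Selby: 10  (via Arlen)
Yarm: 11  (via Arlen)
Jorvik: 17  (via Selby)
Pirton: 19  (via Yarm)
Varne: 23  (via Jorvik)
Eskin: 25  (via Varne)
Orton: 25  (via Selby)
Irby: 26  (via Jorvik)
Shortest route: Arlen → Selby → Jorvik → Irby = 26 mi.

26 mi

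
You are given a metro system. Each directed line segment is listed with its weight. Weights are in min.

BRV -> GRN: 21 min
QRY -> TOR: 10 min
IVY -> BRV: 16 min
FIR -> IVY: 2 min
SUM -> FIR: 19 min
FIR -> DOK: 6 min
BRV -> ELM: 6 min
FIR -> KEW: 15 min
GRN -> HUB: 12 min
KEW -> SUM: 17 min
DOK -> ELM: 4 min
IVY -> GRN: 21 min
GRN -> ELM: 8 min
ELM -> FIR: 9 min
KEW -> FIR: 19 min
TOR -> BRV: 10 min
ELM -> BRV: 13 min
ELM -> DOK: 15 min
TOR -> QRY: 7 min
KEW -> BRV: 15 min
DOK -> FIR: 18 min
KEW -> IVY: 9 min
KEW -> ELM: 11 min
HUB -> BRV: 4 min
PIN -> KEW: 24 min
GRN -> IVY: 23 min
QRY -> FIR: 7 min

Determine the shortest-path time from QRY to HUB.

42 min

Candidate routes:
QRY → TOR → BRV → GRN → HUB: 10+10+21+12 = 53
QRY → FIR → IVY → GRN → HUB: 7+2+21+12 = 42
The minimum is 42 min via QRY → FIR → IVY → GRN → HUB.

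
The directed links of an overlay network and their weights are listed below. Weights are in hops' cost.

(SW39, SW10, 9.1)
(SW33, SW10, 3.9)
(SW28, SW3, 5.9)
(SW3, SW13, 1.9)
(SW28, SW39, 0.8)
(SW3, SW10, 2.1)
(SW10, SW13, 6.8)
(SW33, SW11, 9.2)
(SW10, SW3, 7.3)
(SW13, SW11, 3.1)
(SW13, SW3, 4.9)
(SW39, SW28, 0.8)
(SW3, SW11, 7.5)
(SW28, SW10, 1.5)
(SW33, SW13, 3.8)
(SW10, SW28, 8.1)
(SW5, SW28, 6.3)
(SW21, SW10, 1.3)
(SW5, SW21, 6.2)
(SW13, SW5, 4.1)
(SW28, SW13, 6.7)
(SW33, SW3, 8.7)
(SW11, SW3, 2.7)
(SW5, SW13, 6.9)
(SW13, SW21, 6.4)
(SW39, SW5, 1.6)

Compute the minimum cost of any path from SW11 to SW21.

Enumerating some paths:
SW11 → SW3 → SW10 → SW13 → SW21: 2.7+2.1+6.8+6.4 = 18
SW11 → SW3 → SW13 → SW21: 2.7+1.9+6.4 = 11
SW11 → SW3 → SW10 → SW28 → SW39 → SW5 → SW21: 2.7+2.1+8.1+0.8+1.6+6.2 = 21.5
SW11 → SW3 → SW13 → SW5 → SW21: 2.7+1.9+4.1+6.2 = 14.9
The minimum is 11 hops' cost via SW11 → SW3 → SW13 → SW21.

11 hops' cost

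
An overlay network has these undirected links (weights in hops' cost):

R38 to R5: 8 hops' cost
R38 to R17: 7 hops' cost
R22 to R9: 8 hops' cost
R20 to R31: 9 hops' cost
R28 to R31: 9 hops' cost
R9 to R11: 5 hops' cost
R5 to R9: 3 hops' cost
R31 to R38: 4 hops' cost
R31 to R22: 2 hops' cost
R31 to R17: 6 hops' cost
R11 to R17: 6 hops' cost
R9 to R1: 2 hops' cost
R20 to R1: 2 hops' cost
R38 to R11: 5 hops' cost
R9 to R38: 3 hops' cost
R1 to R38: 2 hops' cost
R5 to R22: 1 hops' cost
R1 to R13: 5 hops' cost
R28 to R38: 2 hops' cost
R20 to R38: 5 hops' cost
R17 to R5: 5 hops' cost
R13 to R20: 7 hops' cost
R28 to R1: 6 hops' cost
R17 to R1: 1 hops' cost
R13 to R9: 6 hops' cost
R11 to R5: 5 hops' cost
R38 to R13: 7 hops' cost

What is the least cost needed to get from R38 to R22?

6 hops' cost

Running Dijkstra from R38:
R38: 0
R1: 2  (via R38)
R28: 2  (via R38)
R9: 3  (via R38)
R17: 3  (via R1)
R31: 4  (via R38)
R20: 4  (via R1)
R11: 5  (via R38)
R22: 6  (via R31)
Shortest route: R38 → R31 → R22 = 6 hops' cost.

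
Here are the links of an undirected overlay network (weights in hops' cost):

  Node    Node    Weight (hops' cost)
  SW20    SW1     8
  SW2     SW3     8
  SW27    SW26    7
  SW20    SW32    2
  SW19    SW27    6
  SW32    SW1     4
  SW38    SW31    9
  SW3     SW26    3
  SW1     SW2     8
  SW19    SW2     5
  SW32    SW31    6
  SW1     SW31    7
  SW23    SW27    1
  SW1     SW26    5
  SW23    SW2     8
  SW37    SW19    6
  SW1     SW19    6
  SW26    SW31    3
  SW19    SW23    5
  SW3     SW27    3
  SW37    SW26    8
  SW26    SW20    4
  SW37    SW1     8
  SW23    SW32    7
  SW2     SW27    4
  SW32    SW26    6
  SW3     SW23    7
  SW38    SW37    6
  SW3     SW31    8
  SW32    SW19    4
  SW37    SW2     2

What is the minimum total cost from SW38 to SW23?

Compare a few routes:
SW38 → SW37 → SW2 → SW23: 6+2+8 = 16
SW38 → SW37 → SW2 → SW27 → SW23: 6+2+4+1 = 13
The minimum is 13 hops' cost via SW38 → SW37 → SW2 → SW27 → SW23.

13 hops' cost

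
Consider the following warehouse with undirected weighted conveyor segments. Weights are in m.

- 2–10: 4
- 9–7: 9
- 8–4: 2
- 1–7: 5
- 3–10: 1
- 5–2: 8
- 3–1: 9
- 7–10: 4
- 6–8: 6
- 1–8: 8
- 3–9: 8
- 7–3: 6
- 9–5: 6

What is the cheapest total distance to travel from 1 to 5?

20 m

Compare a few routes:
1 - 3 - 9 - 5: 9+8+6 = 23
1 - 7 - 9 - 5: 5+9+6 = 20
1 - 7 - 10 - 2 - 5: 5+4+4+8 = 21
1 - 3 - 10 - 2 - 5: 9+1+4+8 = 22
The minimum is 20 m via 1 - 7 - 9 - 5.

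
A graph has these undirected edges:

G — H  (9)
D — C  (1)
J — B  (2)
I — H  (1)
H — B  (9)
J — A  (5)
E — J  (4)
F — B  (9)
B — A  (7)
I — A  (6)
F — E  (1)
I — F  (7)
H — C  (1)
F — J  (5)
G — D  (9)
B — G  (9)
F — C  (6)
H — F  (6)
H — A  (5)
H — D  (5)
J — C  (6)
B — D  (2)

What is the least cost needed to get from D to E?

8

Enumerating some paths:
D–B–J–E: 2+2+4 = 8
D–C–H–F–E: 1+1+6+1 = 9
D–B–J–F–E: 2+2+5+1 = 10
The minimum is 8 via D–B–J–E.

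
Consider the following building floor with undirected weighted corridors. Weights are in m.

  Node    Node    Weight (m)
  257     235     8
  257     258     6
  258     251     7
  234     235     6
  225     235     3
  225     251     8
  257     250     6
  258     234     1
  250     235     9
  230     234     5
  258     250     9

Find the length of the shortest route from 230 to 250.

15 m

Settle nodes by increasing distance from 230:
230: 0
234: 5  (via 230)
258: 6  (via 234)
235: 11  (via 234)
257: 12  (via 258)
251: 13  (via 258)
225: 14  (via 235)
250: 15  (via 258)
Shortest route: 230 → 234 → 258 → 250 = 15 m.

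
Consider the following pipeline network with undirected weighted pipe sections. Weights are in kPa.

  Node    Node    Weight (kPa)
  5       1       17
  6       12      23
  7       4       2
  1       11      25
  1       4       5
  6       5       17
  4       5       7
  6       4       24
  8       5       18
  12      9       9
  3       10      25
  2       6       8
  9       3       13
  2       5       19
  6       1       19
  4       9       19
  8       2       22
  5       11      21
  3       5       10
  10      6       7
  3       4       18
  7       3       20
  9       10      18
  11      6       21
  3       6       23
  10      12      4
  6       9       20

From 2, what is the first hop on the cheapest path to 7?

Enumerating some paths:
2 → 6 → 1 → 4 → 7: 8+19+5+2 = 34
2 → 5 → 4 → 7: 19+7+2 = 28
The minimum is 28 kPa via 2 → 5 → 4 → 7.
So from 2 the first move is to 5.

5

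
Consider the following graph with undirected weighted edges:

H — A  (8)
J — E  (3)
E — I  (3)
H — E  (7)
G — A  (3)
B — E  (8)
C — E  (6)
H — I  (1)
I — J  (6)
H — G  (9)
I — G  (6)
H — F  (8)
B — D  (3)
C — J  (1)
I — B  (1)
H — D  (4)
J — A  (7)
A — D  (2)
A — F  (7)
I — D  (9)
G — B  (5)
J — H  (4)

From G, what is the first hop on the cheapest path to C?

A

Enumerating some paths:
G–B–I–H–J–C: 5+1+1+4+1 = 12
G–B–I–J–C: 5+1+6+1 = 13
G–A–J–C: 3+7+1 = 11
G–I–H–J–C: 6+1+4+1 = 12
Cheapest is G–A–J–C at 11.
So from G the first move is to A.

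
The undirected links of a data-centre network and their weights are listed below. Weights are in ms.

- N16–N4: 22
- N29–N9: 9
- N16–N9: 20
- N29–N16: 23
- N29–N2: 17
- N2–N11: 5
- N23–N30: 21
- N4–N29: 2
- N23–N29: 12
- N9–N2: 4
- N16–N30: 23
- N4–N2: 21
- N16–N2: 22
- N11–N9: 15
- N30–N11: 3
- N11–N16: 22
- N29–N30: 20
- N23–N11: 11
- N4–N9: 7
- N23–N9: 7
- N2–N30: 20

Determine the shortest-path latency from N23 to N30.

Shortest distances from N23:
N23: 0
N9: 7  (via N23)
N2: 11  (via N9)
N11: 11  (via N23)
N29: 12  (via N23)
N30: 14  (via N11)
Shortest route: N23 → N11 → N30 = 14 ms.

14 ms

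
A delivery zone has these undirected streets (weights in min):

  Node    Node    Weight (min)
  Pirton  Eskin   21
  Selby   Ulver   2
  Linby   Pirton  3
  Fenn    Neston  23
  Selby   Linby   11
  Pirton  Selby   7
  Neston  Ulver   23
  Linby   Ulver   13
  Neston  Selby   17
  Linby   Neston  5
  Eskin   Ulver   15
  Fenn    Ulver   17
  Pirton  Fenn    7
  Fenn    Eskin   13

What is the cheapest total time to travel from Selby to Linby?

10 min

Settle nodes by increasing distance from Selby:
Selby: 0
Ulver: 2  (via Selby)
Pirton: 7  (via Selby)
Linby: 10  (via Pirton)
Shortest route: Selby–Pirton–Linby = 10 min.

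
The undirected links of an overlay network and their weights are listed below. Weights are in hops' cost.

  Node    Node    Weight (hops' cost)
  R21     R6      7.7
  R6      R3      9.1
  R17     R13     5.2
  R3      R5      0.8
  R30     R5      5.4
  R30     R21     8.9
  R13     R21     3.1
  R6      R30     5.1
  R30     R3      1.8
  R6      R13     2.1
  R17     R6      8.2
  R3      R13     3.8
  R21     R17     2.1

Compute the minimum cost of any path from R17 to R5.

9.8 hops' cost

Enumerating some paths:
R17 → R21 → R30 → R3 → R5: 2.1+8.9+1.8+0.8 = 13.6
R17 → R13 → R3 → R5: 5.2+3.8+0.8 = 9.8
Cheapest is R17 → R13 → R3 → R5 at 9.8 hops' cost.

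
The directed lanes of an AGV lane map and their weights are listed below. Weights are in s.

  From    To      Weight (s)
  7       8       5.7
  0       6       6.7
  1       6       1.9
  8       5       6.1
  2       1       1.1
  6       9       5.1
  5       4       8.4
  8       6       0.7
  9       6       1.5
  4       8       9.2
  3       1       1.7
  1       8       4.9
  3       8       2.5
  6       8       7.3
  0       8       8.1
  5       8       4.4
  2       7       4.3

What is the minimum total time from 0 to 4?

22.6 s

Enumerating some paths:
0 → 6 → 8 → 5 → 4: 6.7+7.3+6.1+8.4 = 28.5
0 → 8 → 5 → 4: 8.1+6.1+8.4 = 22.6
The minimum is 22.6 s via 0 → 8 → 5 → 4.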